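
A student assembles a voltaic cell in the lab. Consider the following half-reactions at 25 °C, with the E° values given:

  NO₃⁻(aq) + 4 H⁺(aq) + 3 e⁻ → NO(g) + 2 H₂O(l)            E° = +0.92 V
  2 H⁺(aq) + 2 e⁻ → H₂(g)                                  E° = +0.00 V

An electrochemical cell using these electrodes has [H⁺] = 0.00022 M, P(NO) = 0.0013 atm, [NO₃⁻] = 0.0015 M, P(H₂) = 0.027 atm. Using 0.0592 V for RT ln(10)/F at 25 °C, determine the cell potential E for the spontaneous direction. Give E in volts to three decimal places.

NO₃⁻/NO is the cathode (higher E°), H⁺/H₂ the anode: E°cell = +0.92 − (+0.00) = +0.92 V, n = 6.
Overall: 2 NO₃⁻(aq) + 2 H⁺(aq) + 3 H₂(g) → 2 NO(g) + 4 H₂O(l)
Q = P(NO)^2 / ([NO₃⁻]^2·[H⁺]^2·P(H₂)^3); log Q = 11.897.
E = E° − (0.0592/n) log Q = +0.92 − (0.0592/6)(11.897) = +0.803 V.

+0.803 V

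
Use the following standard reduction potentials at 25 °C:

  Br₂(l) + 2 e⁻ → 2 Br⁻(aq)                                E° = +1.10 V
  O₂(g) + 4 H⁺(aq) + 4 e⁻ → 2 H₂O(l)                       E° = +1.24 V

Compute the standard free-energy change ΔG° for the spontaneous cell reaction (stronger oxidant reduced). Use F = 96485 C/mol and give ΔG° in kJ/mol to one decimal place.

-54.0 kJ/mol

O₂/H₂O (E° = +1.24 V) is the cathode; Br₂/Br⁻ (E° = +1.10 V) is the anode, so E°cell = +0.14 V.
Balancing electrons gives n = 4 (lcm of 4 and 2).
ΔG° = −nFE° = −(4)(96485)(+0.14) = -54,032 J = -54.0 kJ/mol.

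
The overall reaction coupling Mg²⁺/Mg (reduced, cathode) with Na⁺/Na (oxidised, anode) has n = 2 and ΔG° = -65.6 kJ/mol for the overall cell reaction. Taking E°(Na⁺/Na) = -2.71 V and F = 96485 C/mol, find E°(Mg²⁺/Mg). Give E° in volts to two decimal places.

-2.37 V

E°cell = −ΔG°/(nF) = −(-65.6×10³)/((2)(96485)) = +0.340 V.
Since Mg²⁺/Mg is the cathode and Na⁺/Na the anode, E°cell = E°(Mg²⁺/Mg) − E°(Na⁺/Na).
So E°(Mg²⁺/Mg) = E°cell + E°(Na⁺/Na) = +0.340 + (-2.71) = -2.37 V.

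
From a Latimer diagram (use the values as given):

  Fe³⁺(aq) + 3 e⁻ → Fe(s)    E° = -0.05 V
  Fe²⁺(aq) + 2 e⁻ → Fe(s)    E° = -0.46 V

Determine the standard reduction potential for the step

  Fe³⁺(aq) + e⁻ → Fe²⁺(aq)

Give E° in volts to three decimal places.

Sequential free energies add, so n₃E°₃ = n₁E°₁ + n₂E°₂.
With n₃ = 3, and the known step contributing 2×(-0.46) V, the unknown satisfies 1·E° = 3×(-0.05) − 2×(-0.46) = +0.770.
E° = +0.770 / 1 = +0.770 V.

+0.770 V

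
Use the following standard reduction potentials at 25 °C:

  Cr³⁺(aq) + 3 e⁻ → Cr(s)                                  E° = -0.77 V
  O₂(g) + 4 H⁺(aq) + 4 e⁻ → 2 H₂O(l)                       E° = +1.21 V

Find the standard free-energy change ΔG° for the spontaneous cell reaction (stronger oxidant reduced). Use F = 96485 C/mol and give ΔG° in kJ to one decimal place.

O₂/H₂O (E° = +1.21 V) is the cathode; Cr³⁺/Cr (E° = -0.77 V) is the anode, so E°cell = +1.98 V.
Balancing electrons gives n = 12 (lcm of 4 and 3).
ΔG° = −nFE° = −(12)(96485)(+1.98) = -2,292,484 J = -2292.5 kJ.

-2292.5 kJ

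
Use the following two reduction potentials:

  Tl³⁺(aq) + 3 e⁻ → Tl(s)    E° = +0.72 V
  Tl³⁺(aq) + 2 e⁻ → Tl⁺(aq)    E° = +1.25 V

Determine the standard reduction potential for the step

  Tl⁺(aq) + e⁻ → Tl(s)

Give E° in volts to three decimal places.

Sequential free energies add, so n₃E°₃ = n₁E°₁ + n₂E°₂.
With n₃ = 3, and the known step contributing 2×(+1.25) V, the unknown satisfies 1·E° = 3×(+0.72) − 2×(+1.25) = -0.340.
E° = -0.340 / 1 = -0.340 V.

-0.340 V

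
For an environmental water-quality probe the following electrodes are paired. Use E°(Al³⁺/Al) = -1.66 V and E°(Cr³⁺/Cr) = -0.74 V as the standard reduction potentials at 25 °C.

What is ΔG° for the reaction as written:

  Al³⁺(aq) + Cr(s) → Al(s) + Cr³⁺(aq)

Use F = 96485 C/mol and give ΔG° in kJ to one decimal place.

As written, Al³⁺/Al is reduced (cathode) and Cr³⁺/Cr is oxidised (anode), so E°cell = (-1.66) − (-0.74) = -0.92 V.
Balancing electrons gives n = 3.
ΔG° = −nFE° = −(3)(96485)(-0.92) = 266,299 J = +266.3 kJ.

+266.3 kJ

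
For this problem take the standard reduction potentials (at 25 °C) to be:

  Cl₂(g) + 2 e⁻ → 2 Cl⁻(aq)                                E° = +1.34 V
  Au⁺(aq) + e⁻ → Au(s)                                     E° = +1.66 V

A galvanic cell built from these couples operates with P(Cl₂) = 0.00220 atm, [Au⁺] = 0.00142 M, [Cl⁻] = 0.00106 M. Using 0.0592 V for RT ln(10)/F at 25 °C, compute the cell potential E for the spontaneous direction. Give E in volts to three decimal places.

Au⁺/Au is the cathode (higher E°), Cl₂/Cl⁻ the anode: E°cell = +1.66 − (+1.34) = +0.32 V, n = 2.
Overall: 2 Au⁺(aq) + 2 Cl⁻(aq) → 2 Au(s) + Cl₂(g)
Q = P(Cl₂) / ([Au⁺]^2·[Cl⁻]^2); log Q = 8.987.
E = E° − (0.0592/n) log Q = +0.32 − (0.0592/2)(8.987) = +0.054 V.

+0.054 V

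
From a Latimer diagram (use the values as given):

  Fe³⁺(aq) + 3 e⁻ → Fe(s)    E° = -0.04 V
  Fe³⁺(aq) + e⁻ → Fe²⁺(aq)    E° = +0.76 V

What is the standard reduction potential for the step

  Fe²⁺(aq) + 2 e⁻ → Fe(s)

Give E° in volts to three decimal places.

-0.440 V

Sequential free energies add, so n₃E°₃ = n₁E°₁ + n₂E°₂.
With n₃ = 3, and the known step contributing 1×(+0.76) V, the unknown satisfies 2·E° = 3×(-0.04) − 1×(+0.76) = -0.880.
E° = -0.880 / 2 = -0.440 V.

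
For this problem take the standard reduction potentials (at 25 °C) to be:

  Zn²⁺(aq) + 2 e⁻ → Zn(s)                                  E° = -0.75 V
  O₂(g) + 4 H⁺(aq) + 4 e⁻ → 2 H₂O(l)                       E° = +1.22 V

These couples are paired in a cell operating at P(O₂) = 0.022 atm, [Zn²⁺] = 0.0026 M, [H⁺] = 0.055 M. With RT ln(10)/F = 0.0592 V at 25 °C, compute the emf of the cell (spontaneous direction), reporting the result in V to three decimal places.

+1.947 V

O₂/H₂O is the cathode (higher E°), Zn²⁺/Zn the anode: E°cell = +1.22 − (-0.75) = +1.97 V, n = 4.
Overall: O₂(g) + 4 H⁺(aq) + 2 Zn(s) → 2 H₂O(l) + 2 Zn²⁺(aq)
Q = [Zn²⁺]^2 / (P(O₂)·[H⁺]^4); log Q = 1.526.
E = E° − (0.0592/n) log Q = +1.97 − (0.0592/4)(1.526) = +1.947 V.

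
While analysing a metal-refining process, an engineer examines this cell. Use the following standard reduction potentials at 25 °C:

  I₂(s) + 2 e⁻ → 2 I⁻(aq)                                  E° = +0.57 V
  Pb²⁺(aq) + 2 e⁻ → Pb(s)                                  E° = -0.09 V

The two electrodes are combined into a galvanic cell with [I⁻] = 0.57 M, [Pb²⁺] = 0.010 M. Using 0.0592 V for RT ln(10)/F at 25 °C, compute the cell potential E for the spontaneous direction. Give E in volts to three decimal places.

+0.734 V

I₂/I⁻ is the cathode (higher E°), Pb²⁺/Pb the anode: E°cell = +0.57 − (-0.09) = +0.66 V, n = 2.
Overall: I₂(s) + Pb(s) → 2 I⁻(aq) + Pb²⁺(aq)
Q = [I⁻]^2·[Pb²⁺]; log Q = -2.488.
E = E° − (0.0592/n) log Q = +0.66 − (0.0592/2)(-2.488) = +0.734 V.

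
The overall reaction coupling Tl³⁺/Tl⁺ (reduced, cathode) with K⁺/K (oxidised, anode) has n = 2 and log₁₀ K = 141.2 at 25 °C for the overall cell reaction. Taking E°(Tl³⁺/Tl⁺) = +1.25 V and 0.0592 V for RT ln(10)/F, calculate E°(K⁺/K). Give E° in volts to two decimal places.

-2.93 V

E°cell = (0.0592/n)·log K = (0.0592/2)(141.2) = +4.180 V.
Since Tl³⁺/Tl⁺ is the cathode and K⁺/K the anode, E°cell = E°(Tl³⁺/Tl⁺) − E°(K⁺/K).
So E°(K⁺/K) = E°(Tl³⁺/Tl⁺) − E°cell = (+1.25) − (+4.180) = -2.93 V.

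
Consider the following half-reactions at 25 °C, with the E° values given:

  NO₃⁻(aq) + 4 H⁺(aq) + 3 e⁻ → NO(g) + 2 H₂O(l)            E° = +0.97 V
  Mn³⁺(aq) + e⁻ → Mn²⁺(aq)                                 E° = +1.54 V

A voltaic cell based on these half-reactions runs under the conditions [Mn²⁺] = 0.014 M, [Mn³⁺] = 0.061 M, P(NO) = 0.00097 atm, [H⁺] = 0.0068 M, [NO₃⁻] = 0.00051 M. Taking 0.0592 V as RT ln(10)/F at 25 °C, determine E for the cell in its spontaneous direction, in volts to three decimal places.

Mn³⁺/Mn²⁺ is the cathode (higher E°), NO₃⁻/NO the anode: E°cell = +1.54 − (+0.97) = +0.57 V, n = 3.
Overall: 3 Mn³⁺(aq) + NO(g) + 2 H₂O(l) → 3 Mn²⁺(aq) + NO₃⁻(aq) + 4 H⁺(aq)
Q = [Mn²⁺]^3·[NO₃⁻]·[H⁺]^4 / ([Mn³⁺]^3·P(NO)); log Q = -10.867.
E = E° − (0.0592/n) log Q = +0.57 − (0.0592/3)(-10.867) = +0.784 V.

+0.784 V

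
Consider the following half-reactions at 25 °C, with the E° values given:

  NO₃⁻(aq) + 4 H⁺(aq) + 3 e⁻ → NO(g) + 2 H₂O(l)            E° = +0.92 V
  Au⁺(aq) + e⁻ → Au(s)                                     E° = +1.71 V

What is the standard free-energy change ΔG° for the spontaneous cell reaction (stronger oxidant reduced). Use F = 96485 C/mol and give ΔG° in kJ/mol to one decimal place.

Au⁺/Au (E° = +1.71 V) is the cathode; NO₃⁻/NO (E° = +0.92 V) is the anode, so E°cell = +0.79 V.
Balancing electrons gives n = 3 (lcm of 1 and 3).
ΔG° = −nFE° = −(3)(96485)(+0.79) = -228,669 J = -228.7 kJ/mol.

-228.7 kJ/mol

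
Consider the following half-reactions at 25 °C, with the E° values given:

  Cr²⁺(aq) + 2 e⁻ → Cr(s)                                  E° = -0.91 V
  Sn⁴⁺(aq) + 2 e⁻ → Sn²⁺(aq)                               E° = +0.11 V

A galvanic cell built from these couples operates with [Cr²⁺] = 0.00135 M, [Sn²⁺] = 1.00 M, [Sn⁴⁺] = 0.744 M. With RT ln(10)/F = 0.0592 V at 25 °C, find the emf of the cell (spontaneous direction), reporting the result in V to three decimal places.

+1.101 V

Sn⁴⁺/Sn²⁺ is the cathode (higher E°), Cr²⁺/Cr the anode: E°cell = +0.11 − (-0.91) = +1.02 V, n = 2.
Overall: Sn⁴⁺(aq) + Cr(s) → Sn²⁺(aq) + Cr²⁺(aq)
Q = [Sn²⁺]·[Cr²⁺] / ([Sn⁴⁺]); log Q = -2.741.
E = E° − (0.0592/n) log Q = +1.02 − (0.0592/2)(-2.741) = +1.101 V.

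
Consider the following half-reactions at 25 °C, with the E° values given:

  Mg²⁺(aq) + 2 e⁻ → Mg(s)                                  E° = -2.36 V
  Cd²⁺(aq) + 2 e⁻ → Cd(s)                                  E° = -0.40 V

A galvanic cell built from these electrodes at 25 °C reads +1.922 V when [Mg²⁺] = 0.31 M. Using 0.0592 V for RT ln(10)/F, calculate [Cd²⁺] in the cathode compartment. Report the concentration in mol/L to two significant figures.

Cd²⁺/Cd is the cathode, Mg²⁺/Mg the anode: E°cell = +1.96 V, n = 2.
Overall reaction: Cd²⁺(aq) + Mg(s) → Cd(s) + Mg²⁺(aq); Q = [Mg²⁺]^1/[Cd²⁺]^1.
From E = E° − (0.0592/n) log Q: log Q = (E° − E)·n/0.0592 = (+1.96 − (+1.922))·2/0.0592 = 1.2838.
So 1·log[Cd²⁺] = 1·log(0.31) − log Q = -0.5086 − (1.2838) = -1.7924; [Cd²⁺] = 10^(-1.7924) ≈ 0.016 M.

0.016 M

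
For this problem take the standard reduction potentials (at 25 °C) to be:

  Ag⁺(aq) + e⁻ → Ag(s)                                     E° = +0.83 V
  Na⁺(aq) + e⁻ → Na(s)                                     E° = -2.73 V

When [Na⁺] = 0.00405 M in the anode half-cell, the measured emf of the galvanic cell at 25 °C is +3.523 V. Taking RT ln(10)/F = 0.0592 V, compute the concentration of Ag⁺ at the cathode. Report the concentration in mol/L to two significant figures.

0.00096 M

Ag⁺/Ag is the cathode, Na⁺/Na the anode: E°cell = +3.56 V, n = 1.
Overall reaction: Ag⁺(aq) + Na(s) → Ag(s) + Na⁺(aq); Q = [Na⁺]^1/[Ag⁺]^1.
From E = E° − (0.0592/n) log Q: log Q = (E° − E)·n/0.0592 = (+3.56 − (+3.523))·1/0.0592 = 0.6250.
So 1·log[Ag⁺] = 1·log(0.00405) − log Q = -2.3925 − (0.6250) = -3.0175; [Ag⁺] = 10^(-3.0175) ≈ 0.00096 M.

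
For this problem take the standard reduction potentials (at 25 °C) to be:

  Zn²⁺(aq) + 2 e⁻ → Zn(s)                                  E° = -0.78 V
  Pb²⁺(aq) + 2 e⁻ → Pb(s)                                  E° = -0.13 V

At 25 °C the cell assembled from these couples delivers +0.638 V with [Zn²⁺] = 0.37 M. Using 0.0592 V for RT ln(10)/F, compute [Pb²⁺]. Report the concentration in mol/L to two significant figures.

Pb²⁺/Pb is the cathode, Zn²⁺/Zn the anode: E°cell = +0.65 V, n = 2.
Overall reaction: Pb²⁺(aq) + Zn(s) → Pb(s) + Zn²⁺(aq); Q = [Zn²⁺]^1/[Pb²⁺]^1.
From E = E° − (0.0592/n) log Q: log Q = (E° − E)·n/0.0592 = (+0.65 − (+0.638))·2/0.0592 = 0.4054.
So 1·log[Pb²⁺] = 1·log(0.37) − log Q = -0.4318 − (0.4054) = -0.8372; [Pb²⁺] = 10^(-0.8372) ≈ 0.15 M.

0.15 M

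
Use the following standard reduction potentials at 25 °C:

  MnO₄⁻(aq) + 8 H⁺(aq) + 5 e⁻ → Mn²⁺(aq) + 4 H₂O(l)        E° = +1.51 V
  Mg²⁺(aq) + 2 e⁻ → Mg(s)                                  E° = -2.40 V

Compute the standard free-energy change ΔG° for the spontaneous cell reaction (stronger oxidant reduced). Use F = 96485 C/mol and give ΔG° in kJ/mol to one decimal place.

MnO₄⁻/Mn²⁺ (E° = +1.51 V) is the cathode; Mg²⁺/Mg (E° = -2.40 V) is the anode, so E°cell = +3.91 V.
Balancing electrons gives n = 10 (lcm of 5 and 2).
ΔG° = −nFE° = −(10)(96485)(+3.91) = -3,772,564 J = -3772.6 kJ/mol.

-3772.6 kJ/mol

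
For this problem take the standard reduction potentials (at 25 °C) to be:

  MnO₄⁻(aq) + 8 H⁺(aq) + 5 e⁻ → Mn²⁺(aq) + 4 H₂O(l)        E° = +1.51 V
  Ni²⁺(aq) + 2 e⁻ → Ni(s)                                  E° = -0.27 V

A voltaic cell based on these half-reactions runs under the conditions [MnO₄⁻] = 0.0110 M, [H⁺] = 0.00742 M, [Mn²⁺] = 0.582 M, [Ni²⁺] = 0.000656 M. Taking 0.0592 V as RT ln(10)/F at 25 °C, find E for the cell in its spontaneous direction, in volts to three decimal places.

MnO₄⁻/Mn²⁺ is the cathode (higher E°), Ni²⁺/Ni the anode: E°cell = +1.51 − (-0.27) = +1.78 V, n = 10.
Overall: 2 MnO₄⁻(aq) + 16 H⁺(aq) + 5 Ni(s) → 2 Mn²⁺(aq) + 8 H₂O(l) + 5 Ni²⁺(aq)
Q = [Mn²⁺]^2·[Ni²⁺]^5 / ([MnO₄⁻]^2·[H⁺]^16); log Q = 21.605.
E = E° − (0.0592/n) log Q = +1.78 − (0.0592/10)(21.605) = +1.652 V.

+1.652 V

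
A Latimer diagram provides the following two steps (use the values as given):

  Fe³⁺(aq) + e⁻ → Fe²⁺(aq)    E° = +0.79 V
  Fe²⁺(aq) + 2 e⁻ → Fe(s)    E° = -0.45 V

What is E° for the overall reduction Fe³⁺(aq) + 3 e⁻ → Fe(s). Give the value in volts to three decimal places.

Standard free energies of sequential steps add: ΔG°₃ = ΔG°₁ + ΔG°₂, so n₃E°₃ = n₁E°₁ + n₂E°₂.
E°₃ = (1×+0.79 + 2×-0.45) / 3 = (-0.110) / 3 = -0.037 V.
E° values themselves are not directly additive — weighting by electron count is essential.

-0.037 V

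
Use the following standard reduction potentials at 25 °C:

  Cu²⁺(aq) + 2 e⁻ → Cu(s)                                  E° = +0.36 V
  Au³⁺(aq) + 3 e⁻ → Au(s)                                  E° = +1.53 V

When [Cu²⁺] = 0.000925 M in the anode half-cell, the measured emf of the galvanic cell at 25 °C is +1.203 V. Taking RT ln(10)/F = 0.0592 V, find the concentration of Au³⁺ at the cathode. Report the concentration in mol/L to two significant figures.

0.0013 M

Au³⁺/Au is the cathode, Cu²⁺/Cu the anode: E°cell = +1.17 V, n = 6.
Overall reaction: 2 Au³⁺(aq) + 3 Cu(s) → 2 Au(s) + 3 Cu²⁺(aq); Q = [Cu²⁺]^3/[Au³⁺]^2.
From E = E° − (0.0592/n) log Q: log Q = (E° − E)·n/0.0592 = (+1.17 − (+1.203))·6/0.0592 = -3.3446.
So 2·log[Au³⁺] = 3·log(0.000925) − log Q = -9.1016 − (-3.3446) = -5.7570; log[Au³⁺] = -5.7570 / 2 = -2.8785; [Au³⁺] = 10^(-2.8785) ≈ 0.0013 M.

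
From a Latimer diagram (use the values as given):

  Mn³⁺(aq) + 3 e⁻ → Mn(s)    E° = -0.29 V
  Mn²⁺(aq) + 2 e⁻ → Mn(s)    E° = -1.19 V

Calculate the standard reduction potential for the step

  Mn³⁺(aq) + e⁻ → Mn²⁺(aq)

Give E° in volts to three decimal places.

Sequential free energies add, so n₃E°₃ = n₁E°₁ + n₂E°₂.
With n₃ = 3, and the known step contributing 2×(-1.19) V, the unknown satisfies 1·E° = 3×(-0.29) − 2×(-1.19) = +1.510.
E° = +1.510 / 1 = +1.510 V.

+1.510 V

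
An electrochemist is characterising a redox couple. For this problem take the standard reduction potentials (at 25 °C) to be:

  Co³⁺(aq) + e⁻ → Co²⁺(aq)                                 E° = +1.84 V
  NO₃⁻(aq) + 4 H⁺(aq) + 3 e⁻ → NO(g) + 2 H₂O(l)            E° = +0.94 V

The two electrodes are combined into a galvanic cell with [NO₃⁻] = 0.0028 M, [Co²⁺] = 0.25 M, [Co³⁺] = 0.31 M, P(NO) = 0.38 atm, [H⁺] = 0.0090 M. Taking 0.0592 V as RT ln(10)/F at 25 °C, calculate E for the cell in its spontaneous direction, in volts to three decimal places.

Co³⁺/Co²⁺ is the cathode (higher E°), NO₃⁻/NO the anode: E°cell = +1.84 − (+0.94) = +0.90 V, n = 3.
Overall: 3 Co³⁺(aq) + NO(g) + 2 H₂O(l) → 3 Co²⁺(aq) + NO₃⁻(aq) + 4 H⁺(aq)
Q = [Co²⁺]^3·[NO₃⁻]·[H⁺]^4 / ([Co³⁺]^3·P(NO)); log Q = -10.596.
E = E° − (0.0592/n) log Q = +0.90 − (0.0592/3)(-10.596) = +1.109 V.

+1.109 V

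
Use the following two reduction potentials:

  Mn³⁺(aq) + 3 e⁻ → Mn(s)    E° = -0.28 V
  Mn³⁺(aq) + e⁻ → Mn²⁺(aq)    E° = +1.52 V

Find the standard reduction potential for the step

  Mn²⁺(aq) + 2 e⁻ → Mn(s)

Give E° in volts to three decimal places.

-1.180 V

Sequential free energies add, so n₃E°₃ = n₁E°₁ + n₂E°₂.
With n₃ = 3, and the known step contributing 1×(+1.52) V, the unknown satisfies 2·E° = 3×(-0.28) − 1×(+1.52) = -2.360.
E° = -2.360 / 2 = -1.180 V.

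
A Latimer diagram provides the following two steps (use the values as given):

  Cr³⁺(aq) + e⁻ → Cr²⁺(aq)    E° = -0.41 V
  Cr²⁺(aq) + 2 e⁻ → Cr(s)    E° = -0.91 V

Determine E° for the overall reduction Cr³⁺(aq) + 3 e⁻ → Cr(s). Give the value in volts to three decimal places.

Since ΔG° = −nFE° is additive over sequential reductions, n₃E°₃ = n₁E°₁ + n₂E°₂.
E°₃ = (1×-0.41 + 2×-0.91) / 3 = (-2.230) / 3 = -0.743 V.
E° values themselves are not directly additive — weighting by electron count is essential.

-0.743 V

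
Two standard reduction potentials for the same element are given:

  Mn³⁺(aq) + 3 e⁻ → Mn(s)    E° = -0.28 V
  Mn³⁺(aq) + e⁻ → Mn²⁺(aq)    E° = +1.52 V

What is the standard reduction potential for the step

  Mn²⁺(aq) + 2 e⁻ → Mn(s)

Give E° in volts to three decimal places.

Sequential free energies add, so n₃E°₃ = n₁E°₁ + n₂E°₂.
With n₃ = 3, and the known step contributing 1×(+1.52) V, the unknown satisfies 2·E° = 3×(-0.28) − 1×(+1.52) = -2.360.
E° = -2.360 / 2 = -1.180 V.

-1.180 V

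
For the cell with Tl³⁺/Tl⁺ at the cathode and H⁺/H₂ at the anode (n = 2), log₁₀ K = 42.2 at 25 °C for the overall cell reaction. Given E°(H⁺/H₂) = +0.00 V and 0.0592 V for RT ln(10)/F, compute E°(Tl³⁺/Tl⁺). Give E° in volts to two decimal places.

+1.25 V

E°cell = (0.0592/n)·log K = (0.0592/2)(42.2) = +1.249 V.
Since Tl³⁺/Tl⁺ is the cathode and H⁺/H₂ the anode, E°cell = E°(Tl³⁺/Tl⁺) − E°(H⁺/H₂).
So E°(Tl³⁺/Tl⁺) = E°cell + E°(H⁺/H₂) = +1.249 + (+0.00) = +1.25 V.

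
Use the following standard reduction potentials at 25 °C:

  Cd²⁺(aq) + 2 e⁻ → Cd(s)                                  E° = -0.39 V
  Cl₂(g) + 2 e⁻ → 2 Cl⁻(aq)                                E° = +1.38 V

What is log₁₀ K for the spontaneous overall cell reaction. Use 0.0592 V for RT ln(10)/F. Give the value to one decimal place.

59.8

Cathode: Cl₂/Cl⁻; anode: Cd²⁺/Cd. E°cell = +1.77 V, n = 2.
log K = nE°cell / 0.0592 = (2)(+1.77) / 0.0592 = 59.8.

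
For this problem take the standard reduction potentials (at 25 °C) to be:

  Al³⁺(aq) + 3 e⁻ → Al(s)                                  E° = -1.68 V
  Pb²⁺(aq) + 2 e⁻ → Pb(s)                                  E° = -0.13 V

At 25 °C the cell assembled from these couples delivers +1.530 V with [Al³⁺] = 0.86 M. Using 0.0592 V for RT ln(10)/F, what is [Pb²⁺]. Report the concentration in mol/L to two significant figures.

Pb²⁺/Pb is the cathode, Al³⁺/Al the anode: E°cell = +1.55 V, n = 6.
Overall reaction: 3 Pb²⁺(aq) + 2 Al(s) → 3 Pb(s) + 2 Al³⁺(aq); Q = [Al³⁺]^2/[Pb²⁺]^3.
From E = E° − (0.0592/n) log Q: log Q = (E° − E)·n/0.0592 = (+1.55 − (+1.530))·6/0.0592 = 2.0270.
So 3·log[Pb²⁺] = 2·log(0.86) − log Q = -0.1310 − (2.0270) = -2.1580; log[Pb²⁺] = -2.1580 / 3 = -0.7193; [Pb²⁺] = 10^(-0.7193) ≈ 0.19 M.

0.19 M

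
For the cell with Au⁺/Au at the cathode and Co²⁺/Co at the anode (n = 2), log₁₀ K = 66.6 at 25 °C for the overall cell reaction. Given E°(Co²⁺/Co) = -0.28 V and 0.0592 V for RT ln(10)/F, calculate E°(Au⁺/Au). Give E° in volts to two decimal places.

+1.69 V

E°cell = (0.0592/n)·log K = (0.0592/2)(66.6) = +1.971 V.
Since Au⁺/Au is the cathode and Co²⁺/Co the anode, E°cell = E°(Au⁺/Au) − E°(Co²⁺/Co).
So E°(Au⁺/Au) = E°cell + E°(Co²⁺/Co) = +1.971 + (-0.28) = +1.69 V.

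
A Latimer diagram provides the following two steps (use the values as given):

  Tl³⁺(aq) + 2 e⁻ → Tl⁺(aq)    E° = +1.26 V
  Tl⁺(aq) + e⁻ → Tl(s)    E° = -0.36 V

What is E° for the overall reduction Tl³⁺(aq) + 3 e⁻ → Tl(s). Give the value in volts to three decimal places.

+0.720 V

Since ΔG° = −nFE° is additive over sequential reductions, n₃E°₃ = n₁E°₁ + n₂E°₂.
E°₃ = (2×+1.26 + 1×-0.36) / 3 = (+2.160) / 3 = +0.720 V.
E° values themselves are not directly additive — weighting by electron count is essential.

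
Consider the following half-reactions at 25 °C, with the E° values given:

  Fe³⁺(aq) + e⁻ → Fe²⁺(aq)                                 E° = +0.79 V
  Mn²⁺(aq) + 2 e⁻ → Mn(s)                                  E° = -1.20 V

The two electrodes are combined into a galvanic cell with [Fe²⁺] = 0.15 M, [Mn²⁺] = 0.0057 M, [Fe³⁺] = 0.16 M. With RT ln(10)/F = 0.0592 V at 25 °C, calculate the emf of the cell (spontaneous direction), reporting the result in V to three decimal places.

Fe³⁺/Fe²⁺ is the cathode (higher E°), Mn²⁺/Mn the anode: E°cell = +0.79 − (-1.20) = +1.99 V, n = 2.
Overall: 2 Fe³⁺(aq) + Mn(s) → 2 Fe²⁺(aq) + Mn²⁺(aq)
Q = [Fe²⁺]^2·[Mn²⁺] / ([Fe³⁺]^2); log Q = -2.300.
E = E° − (0.0592/n) log Q = +1.99 − (0.0592/2)(-2.300) = +2.058 V.

+2.058 V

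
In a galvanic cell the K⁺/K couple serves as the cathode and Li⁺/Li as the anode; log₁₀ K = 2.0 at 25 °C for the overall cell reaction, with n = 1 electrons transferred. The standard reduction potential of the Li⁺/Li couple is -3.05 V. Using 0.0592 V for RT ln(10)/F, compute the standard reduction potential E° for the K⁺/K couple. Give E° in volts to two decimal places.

-2.93 V

E°cell = (0.0592/n)·log K = (0.0592/1)(2.0) = +0.118 V.
Since K⁺/K is the cathode and Li⁺/Li the anode, E°cell = E°(K⁺/K) − E°(Li⁺/Li).
So E°(K⁺/K) = E°cell + E°(Li⁺/Li) = +0.118 + (-3.05) = -2.93 V.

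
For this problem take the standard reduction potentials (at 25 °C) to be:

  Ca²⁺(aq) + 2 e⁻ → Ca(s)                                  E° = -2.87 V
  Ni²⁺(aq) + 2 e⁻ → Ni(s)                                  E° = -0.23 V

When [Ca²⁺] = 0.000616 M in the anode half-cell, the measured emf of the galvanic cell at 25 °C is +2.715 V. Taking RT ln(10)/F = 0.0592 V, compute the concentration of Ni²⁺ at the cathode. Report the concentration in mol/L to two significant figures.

0.21 M

Ni²⁺/Ni is the cathode, Ca²⁺/Ca the anode: E°cell = +2.64 V, n = 2.
Overall reaction: Ni²⁺(aq) + Ca(s) → Ni(s) + Ca²⁺(aq); Q = [Ca²⁺]^1/[Ni²⁺]^1.
From E = E° − (0.0592/n) log Q: log Q = (E° − E)·n/0.0592 = (+2.64 − (+2.715))·2/0.0592 = -2.5338.
So 1·log[Ni²⁺] = 1·log(0.000616) − log Q = -3.2104 − (-2.5338) = -0.6766; [Ni²⁺] = 10^(-0.6766) ≈ 0.21 M.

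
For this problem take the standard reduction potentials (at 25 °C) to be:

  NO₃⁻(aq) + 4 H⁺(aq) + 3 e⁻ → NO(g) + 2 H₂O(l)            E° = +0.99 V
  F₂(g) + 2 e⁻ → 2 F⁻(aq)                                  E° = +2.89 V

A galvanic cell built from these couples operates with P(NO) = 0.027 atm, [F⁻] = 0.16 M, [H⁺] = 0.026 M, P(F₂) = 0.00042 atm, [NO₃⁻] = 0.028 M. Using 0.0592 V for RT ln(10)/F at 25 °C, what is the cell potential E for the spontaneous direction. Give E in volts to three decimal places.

+1.972 V

F₂/F⁻ is the cathode (higher E°), NO₃⁻/NO the anode: E°cell = +2.89 − (+0.99) = +1.90 V, n = 6.
Overall: 3 F₂(g) + 2 NO(g) + 4 H₂O(l) → 6 F⁻(aq) + 2 NO₃⁻(aq) + 8 H⁺(aq)
Q = [F⁻]^6·[NO₃⁻]^2·[H⁺]^8 / (P(F₂)^3·P(NO)^2); log Q = -7.294.
E = E° − (0.0592/n) log Q = +1.90 − (0.0592/6)(-7.294) = +1.972 V.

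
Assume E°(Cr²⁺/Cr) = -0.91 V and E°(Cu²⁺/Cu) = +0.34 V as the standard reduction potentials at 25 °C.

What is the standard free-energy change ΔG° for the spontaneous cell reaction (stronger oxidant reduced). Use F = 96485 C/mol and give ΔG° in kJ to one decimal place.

Cu²⁺/Cu (E° = +0.34 V) is the cathode; Cr²⁺/Cr (E° = -0.91 V) is the anode, so E°cell = +1.25 V.
Balancing electrons gives n = 2 (lcm of 2 and 2).
ΔG° = −nFE° = −(2)(96485)(+1.25) = -241,212 J = -241.2 kJ.

-241.2 kJ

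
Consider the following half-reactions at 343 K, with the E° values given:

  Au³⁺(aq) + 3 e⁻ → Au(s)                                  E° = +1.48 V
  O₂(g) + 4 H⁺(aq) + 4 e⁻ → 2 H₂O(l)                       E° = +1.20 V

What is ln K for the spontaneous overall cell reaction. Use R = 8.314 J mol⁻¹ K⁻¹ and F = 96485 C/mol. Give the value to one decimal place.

Cathode: Au³⁺/Au; anode: O₂/H₂O. E°cell = (+1.48) − (+1.20) = +0.28 V, with n = 12.
ΔG° = −nFE° = −RT ln K, so ln K = nFE°/(RT) = (12)(96485)(+0.28) / ((8.314)(343)) = 113.683.

113.7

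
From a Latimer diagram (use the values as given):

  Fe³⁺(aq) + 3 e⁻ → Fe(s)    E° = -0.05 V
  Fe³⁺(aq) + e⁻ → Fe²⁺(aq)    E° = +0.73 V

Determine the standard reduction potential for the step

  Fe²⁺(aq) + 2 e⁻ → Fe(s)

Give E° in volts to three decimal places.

Sequential free energies add, so n₃E°₃ = n₁E°₁ + n₂E°₂.
With n₃ = 3, and the known step contributing 1×(+0.73) V, the unknown satisfies 2·E° = 3×(-0.05) − 1×(+0.73) = -0.880.
E° = -0.880 / 2 = -0.440 V.

-0.440 V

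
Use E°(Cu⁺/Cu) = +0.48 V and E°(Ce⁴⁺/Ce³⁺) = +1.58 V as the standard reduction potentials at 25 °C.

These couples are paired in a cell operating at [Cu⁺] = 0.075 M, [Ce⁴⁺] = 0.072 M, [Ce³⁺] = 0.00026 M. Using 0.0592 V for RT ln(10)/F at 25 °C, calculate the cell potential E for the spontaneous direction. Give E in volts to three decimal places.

Ce⁴⁺/Ce³⁺ is the cathode (higher E°), Cu⁺/Cu the anode: E°cell = +1.58 − (+0.48) = +1.10 V, n = 1.
Overall: Ce⁴⁺(aq) + Cu(s) → Ce³⁺(aq) + Cu⁺(aq)
Q = [Ce³⁺]·[Cu⁺] / ([Ce⁴⁺]); log Q = -3.567.
E = E° − (0.0592/n) log Q = +1.10 − (0.0592/1)(-3.567) = +1.311 V.

+1.311 V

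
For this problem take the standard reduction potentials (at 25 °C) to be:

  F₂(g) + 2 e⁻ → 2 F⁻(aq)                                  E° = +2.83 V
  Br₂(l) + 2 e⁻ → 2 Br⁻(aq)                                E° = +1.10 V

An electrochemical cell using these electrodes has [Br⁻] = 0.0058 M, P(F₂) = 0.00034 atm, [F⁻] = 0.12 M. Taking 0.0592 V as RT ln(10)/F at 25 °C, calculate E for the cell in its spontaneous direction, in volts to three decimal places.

F₂/F⁻ is the cathode (higher E°), Br₂/Br⁻ the anode: E°cell = +2.83 − (+1.10) = +1.73 V, n = 2.
Overall: F₂(g) + 2 Br⁻(aq) → 2 F⁻(aq) + Br₂(l)
Q = [F⁻]^2 / (P(F₂)·[Br⁻]^2); log Q = 6.100.
E = E° − (0.0592/n) log Q = +1.73 − (0.0592/2)(6.100) = +1.549 V.

+1.549 V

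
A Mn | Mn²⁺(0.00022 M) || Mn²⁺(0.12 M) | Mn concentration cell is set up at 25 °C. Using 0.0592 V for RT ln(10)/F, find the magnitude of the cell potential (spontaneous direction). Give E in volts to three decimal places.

+0.081 V

For a concentration cell E°cell = 0. The 0.12 M side is the cathode (reduction is favoured where [Mn²⁺] is higher).
With n = 2, E = −(0.0592/2) log([Mn²⁺]ₐₙ/[Mn²⁺]꜀ₐₜ) = −(0.0592/2) log(0.00022/0.12) = −(0.0592/2)(-2.737) = +0.081 V.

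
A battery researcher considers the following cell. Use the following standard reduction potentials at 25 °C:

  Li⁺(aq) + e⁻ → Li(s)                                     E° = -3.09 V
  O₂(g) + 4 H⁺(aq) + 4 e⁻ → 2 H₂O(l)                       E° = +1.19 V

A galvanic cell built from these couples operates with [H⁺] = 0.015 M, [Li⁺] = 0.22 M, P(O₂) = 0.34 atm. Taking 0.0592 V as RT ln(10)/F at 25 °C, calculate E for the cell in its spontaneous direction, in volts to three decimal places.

+4.204 V

O₂/H₂O is the cathode (higher E°), Li⁺/Li the anode: E°cell = +1.19 − (-3.09) = +4.28 V, n = 4.
Overall: O₂(g) + 4 H⁺(aq) + 4 Li(s) → 2 H₂O(l) + 4 Li⁺(aq)
Q = [Li⁺]^4 / (P(O₂)·[H⁺]^4); log Q = 5.134.
E = E° − (0.0592/n) log Q = +4.28 − (0.0592/4)(5.134) = +4.204 V.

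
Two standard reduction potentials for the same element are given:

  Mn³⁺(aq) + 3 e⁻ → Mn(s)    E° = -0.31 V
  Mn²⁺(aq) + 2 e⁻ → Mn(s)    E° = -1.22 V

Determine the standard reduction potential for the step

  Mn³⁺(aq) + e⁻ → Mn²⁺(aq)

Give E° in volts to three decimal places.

Sequential free energies add, so n₃E°₃ = n₁E°₁ + n₂E°₂.
With n₃ = 3, and the known step contributing 2×(-1.22) V, the unknown satisfies 1·E° = 3×(-0.31) − 2×(-1.22) = +1.510.
E° = +1.510 / 1 = +1.510 V.

+1.510 V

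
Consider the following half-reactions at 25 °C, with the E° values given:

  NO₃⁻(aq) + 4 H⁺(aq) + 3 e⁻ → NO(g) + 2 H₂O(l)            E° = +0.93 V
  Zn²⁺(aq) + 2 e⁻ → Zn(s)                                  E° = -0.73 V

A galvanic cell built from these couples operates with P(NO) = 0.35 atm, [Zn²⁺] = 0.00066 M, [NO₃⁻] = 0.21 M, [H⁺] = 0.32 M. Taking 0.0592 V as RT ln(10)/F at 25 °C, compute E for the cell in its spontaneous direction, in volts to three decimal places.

NO₃⁻/NO is the cathode (higher E°), Zn²⁺/Zn the anode: E°cell = +0.93 − (-0.73) = +1.66 V, n = 6.
Overall: 2 NO₃⁻(aq) + 8 H⁺(aq) + 3 Zn(s) → 2 NO(g) + 4 H₂O(l) + 3 Zn²⁺(aq)
Q = P(NO)^2·[Zn²⁺]^3 / ([NO₃⁻]^2·[H⁺]^8); log Q = -5.139.
E = E° − (0.0592/n) log Q = +1.66 − (0.0592/6)(-5.139) = +1.711 V.

+1.711 V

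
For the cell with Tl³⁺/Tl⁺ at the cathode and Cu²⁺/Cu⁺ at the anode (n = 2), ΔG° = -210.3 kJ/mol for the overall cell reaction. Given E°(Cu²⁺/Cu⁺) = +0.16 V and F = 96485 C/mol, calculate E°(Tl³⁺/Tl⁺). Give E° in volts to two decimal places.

E°cell = −ΔG°/(nF) = −(-210.3×10³)/((2)(96485)) = +1.090 V.
Since Tl³⁺/Tl⁺ is the cathode and Cu²⁺/Cu⁺ the anode, E°cell = E°(Tl³⁺/Tl⁺) − E°(Cu²⁺/Cu⁺).
So E°(Tl³⁺/Tl⁺) = E°cell + E°(Cu²⁺/Cu⁺) = +1.090 + (+0.16) = +1.25 V.

+1.25 V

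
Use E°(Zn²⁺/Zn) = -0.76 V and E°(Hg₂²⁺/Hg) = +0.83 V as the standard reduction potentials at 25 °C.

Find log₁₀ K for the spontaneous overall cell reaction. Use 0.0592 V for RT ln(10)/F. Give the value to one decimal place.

53.7

Cathode: Hg₂²⁺/Hg; anode: Zn²⁺/Zn. E°cell = +1.59 V, n = 2.
log K = nE°cell / 0.0592 = (2)(+1.59) / 0.0592 = 53.7.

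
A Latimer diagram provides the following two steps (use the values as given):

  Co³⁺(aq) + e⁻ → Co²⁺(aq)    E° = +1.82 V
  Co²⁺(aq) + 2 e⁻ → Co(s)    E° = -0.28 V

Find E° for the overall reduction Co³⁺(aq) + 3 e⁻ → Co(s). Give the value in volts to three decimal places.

+0.420 V

Standard free energies of sequential steps add: ΔG°₃ = ΔG°₁ + ΔG°₂, so n₃E°₃ = n₁E°₁ + n₂E°₂.
E°₃ = (1×+1.82 + 2×-0.28) / 3 = (+1.260) / 3 = +0.420 V.
Simply averaging or adding the two E° values would be wrong; the electron-weighted sum is required.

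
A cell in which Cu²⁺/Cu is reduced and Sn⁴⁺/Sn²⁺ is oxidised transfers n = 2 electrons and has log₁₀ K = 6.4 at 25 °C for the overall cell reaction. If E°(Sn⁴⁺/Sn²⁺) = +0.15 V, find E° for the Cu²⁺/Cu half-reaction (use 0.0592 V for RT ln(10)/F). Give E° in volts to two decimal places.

+0.34 V

E°cell = (0.0592/n)·log K = (0.0592/2)(6.4) = +0.189 V.
Since Cu²⁺/Cu is the cathode and Sn⁴⁺/Sn²⁺ the anode, E°cell = E°(Cu²⁺/Cu) − E°(Sn⁴⁺/Sn²⁺).
So E°(Cu²⁺/Cu) = E°cell + E°(Sn⁴⁺/Sn²⁺) = +0.189 + (+0.15) = +0.34 V.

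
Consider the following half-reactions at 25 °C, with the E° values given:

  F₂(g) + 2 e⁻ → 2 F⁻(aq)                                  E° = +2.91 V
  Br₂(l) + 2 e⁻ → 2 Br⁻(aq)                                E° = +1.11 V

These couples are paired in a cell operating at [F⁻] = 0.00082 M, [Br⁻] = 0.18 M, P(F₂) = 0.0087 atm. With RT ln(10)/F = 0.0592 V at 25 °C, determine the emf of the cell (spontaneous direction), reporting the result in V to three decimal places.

+1.878 V

F₂/F⁻ is the cathode (higher E°), Br₂/Br⁻ the anode: E°cell = +2.91 − (+1.11) = +1.80 V, n = 2.
Overall: F₂(g) + 2 Br⁻(aq) → 2 F⁻(aq) + Br₂(l)
Q = [F⁻]^2 / (P(F₂)·[Br⁻]^2); log Q = -2.622.
E = E° − (0.0592/n) log Q = +1.80 − (0.0592/2)(-2.622) = +1.878 V.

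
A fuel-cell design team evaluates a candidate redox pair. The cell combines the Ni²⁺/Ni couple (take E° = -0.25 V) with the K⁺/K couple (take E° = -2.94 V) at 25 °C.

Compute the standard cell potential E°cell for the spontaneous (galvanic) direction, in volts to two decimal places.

+2.69 V

The Ni²⁺/Ni couple has the higher reduction potential, so it is the cathode; K⁺/K is oxidised at the anode.
E°cell = E°(cathode) − E°(anode) = (-0.25) − (-2.94) = +2.69 V.
Since E°cell > 0, the reaction is spontaneous under standard conditions.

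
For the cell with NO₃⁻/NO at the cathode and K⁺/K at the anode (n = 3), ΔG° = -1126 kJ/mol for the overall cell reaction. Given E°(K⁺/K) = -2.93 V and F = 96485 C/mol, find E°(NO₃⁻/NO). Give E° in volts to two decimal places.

+0.96 V

E°cell = −ΔG°/(nF) = −(-1126×10³)/((3)(96485)) = +3.890 V.
Since NO₃⁻/NO is the cathode and K⁺/K the anode, E°cell = E°(NO₃⁻/NO) − E°(K⁺/K).
So E°(NO₃⁻/NO) = E°cell + E°(K⁺/K) = +3.890 + (-2.93) = +0.96 V.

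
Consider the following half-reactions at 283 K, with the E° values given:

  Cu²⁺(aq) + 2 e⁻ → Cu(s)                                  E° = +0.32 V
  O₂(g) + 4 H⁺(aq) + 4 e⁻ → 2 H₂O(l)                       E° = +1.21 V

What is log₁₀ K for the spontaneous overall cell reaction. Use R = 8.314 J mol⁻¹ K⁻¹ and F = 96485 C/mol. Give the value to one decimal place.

63.4

Cathode: O₂/H₂O; anode: Cu²⁺/Cu. E°cell = (+1.21) − (+0.32) = +0.89 V, with n = 4.
ΔG° = −nFE° = −RT ln K, so ln K = nFE°/(RT) = (4)(96485)(+0.89) / ((8.314)(283)) = 145.987.
log₁₀ K = 145.987 / ln 10 = 63.4.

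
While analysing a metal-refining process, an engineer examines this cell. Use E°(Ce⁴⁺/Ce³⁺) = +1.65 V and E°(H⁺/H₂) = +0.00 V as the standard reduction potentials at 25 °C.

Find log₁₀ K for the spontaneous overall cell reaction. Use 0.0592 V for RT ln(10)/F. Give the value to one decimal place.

55.7

Cathode: Ce⁴⁺/Ce³⁺; anode: H⁺/H₂. E°cell = +1.65 V, n = 2.
log K = nE°cell / 0.0592 = (2)(+1.65) / 0.0592 = 55.7.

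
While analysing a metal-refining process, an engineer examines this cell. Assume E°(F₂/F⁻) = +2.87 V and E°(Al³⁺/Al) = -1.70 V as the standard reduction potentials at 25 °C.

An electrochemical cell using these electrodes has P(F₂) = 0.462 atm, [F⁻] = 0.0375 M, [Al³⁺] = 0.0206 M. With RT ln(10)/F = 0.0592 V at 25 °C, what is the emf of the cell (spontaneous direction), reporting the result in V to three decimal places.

+4.678 V

F₂/F⁻ is the cathode (higher E°), Al³⁺/Al the anode: E°cell = +2.87 − (-1.70) = +4.57 V, n = 6.
Overall: 3 F₂(g) + 2 Al(s) → 6 F⁻(aq) + 2 Al³⁺(aq)
Q = [F⁻]^6·[Al³⁺]^2 / (P(F₂)^3); log Q = -10.922.
E = E° − (0.0592/n) log Q = +4.57 − (0.0592/6)(-10.922) = +4.678 V.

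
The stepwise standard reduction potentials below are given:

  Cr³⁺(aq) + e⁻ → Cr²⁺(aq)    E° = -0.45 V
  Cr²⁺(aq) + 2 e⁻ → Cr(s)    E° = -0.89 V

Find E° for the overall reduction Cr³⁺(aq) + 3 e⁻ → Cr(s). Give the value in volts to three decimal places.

-0.743 V

Standard free energies of sequential steps add: ΔG°₃ = ΔG°₁ + ΔG°₂, so n₃E°₃ = n₁E°₁ + n₂E°₂.
E°₃ = (1×-0.45 + 2×-0.89) / 3 = (-2.230) / 3 = -0.743 V.
E° values themselves are not directly additive — weighting by electron count is essential.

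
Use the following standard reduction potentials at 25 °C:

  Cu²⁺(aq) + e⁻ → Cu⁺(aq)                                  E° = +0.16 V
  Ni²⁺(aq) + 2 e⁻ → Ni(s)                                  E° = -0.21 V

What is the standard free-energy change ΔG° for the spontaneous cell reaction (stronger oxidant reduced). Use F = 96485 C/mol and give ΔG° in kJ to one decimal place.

-71.4 kJ

Cu²⁺/Cu⁺ (E° = +0.16 V) is the cathode; Ni²⁺/Ni (E° = -0.21 V) is the anode, so E°cell = +0.37 V.
Balancing electrons gives n = 2 (lcm of 1 and 2).
ΔG° = −nFE° = −(2)(96485)(+0.37) = -71,399 J = -71.4 kJ.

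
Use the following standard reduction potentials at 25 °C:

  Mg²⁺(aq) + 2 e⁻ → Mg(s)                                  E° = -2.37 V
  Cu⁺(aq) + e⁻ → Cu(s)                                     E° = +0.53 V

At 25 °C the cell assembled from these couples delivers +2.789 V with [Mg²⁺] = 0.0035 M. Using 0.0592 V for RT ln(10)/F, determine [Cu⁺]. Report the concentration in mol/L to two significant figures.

0.00079 M

Cu⁺/Cu is the cathode, Mg²⁺/Mg the anode: E°cell = +2.90 V, n = 2.
Overall reaction: 2 Cu⁺(aq) + Mg(s) → 2 Cu(s) + Mg²⁺(aq); Q = [Mg²⁺]^1/[Cu⁺]^2.
From E = E° − (0.0592/n) log Q: log Q = (E° − E)·n/0.0592 = (+2.90 − (+2.789))·2/0.0592 = 3.7500.
So 2·log[Cu⁺] = 1·log(0.0035) − log Q = -2.4559 − (3.7500) = -6.2059; log[Cu⁺] = -6.2059 / 2 = -3.1029; [Cu⁺] = 10^(-3.1029) ≈ 0.00079 M.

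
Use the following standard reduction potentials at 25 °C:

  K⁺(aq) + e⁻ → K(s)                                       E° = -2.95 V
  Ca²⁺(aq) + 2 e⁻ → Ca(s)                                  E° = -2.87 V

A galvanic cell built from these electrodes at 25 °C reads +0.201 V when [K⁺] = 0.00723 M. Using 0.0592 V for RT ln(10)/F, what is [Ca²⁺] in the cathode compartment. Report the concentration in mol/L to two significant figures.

Ca²⁺/Ca is the cathode, K⁺/K the anode: E°cell = +0.08 V, n = 2.
Overall reaction: Ca²⁺(aq) + 2 K(s) → Ca(s) + 2 K⁺(aq); Q = [K⁺]^2/[Ca²⁺]^1.
From E = E° − (0.0592/n) log Q: log Q = (E° − E)·n/0.0592 = (+0.08 − (+0.201))·2/0.0592 = -4.0878.
So 1·log[Ca²⁺] = 2·log(0.00723) − log Q = -4.2817 − (-4.0878) = -0.1939; [Ca²⁺] = 10^(-0.1939) ≈ 0.64 M.

0.64 M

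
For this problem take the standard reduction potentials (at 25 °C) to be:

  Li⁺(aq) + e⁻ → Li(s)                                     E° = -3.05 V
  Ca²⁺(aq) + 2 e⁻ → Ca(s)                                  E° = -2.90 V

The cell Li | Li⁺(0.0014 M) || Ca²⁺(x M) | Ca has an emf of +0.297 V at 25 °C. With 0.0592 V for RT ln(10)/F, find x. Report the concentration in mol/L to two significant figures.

Ca²⁺/Ca is the cathode, Li⁺/Li the anode: E°cell = +0.15 V, n = 2.
Overall reaction: Ca²⁺(aq) + 2 Li(s) → Ca(s) + 2 Li⁺(aq); Q = [Li⁺]^2/[Ca²⁺]^1.
From E = E° − (0.0592/n) log Q: log Q = (E° − E)·n/0.0592 = (+0.15 − (+0.297))·2/0.0592 = -4.9662.
So 1·log[Ca²⁺] = 2·log(0.0014) − log Q = -5.7077 − (-4.9662) = -0.7415; [Ca²⁺] = 10^(-0.7415) ≈ 0.18 M.

0.18 M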